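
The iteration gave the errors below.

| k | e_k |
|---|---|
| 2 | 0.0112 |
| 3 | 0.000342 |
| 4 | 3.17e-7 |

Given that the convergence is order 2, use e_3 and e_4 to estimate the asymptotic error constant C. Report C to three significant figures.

C ≈ e_4 / e_3^2
  = 3.17e-7 / (0.000342)^2
  = 3.17e-7 / 1.16964e-07 ≈ 2.7102

2.71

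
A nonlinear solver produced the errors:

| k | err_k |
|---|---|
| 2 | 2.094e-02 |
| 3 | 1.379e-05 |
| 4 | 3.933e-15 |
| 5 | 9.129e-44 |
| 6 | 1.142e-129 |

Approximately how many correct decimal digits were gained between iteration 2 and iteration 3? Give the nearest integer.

Digits gained ≈ log₁₀(err_2/err_3) = log₁₀(2.094e-02/1.379e-05) = log₁₀(1518.49) ≈ 3.181.

3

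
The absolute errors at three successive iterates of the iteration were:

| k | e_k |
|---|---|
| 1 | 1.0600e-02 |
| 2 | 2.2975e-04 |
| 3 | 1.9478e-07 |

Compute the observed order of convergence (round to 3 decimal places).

1.846

p ≈ ln(e_3/e_2) / ln(e_2/e_1)
  = ln(1.9478e-07/2.2975e-04) / ln(2.2975e-04/1.0600e-02)
  = ln(0.000847791) / ln(0.0216745)
  = -7.072876 / -3.831619 ≈ 1.845924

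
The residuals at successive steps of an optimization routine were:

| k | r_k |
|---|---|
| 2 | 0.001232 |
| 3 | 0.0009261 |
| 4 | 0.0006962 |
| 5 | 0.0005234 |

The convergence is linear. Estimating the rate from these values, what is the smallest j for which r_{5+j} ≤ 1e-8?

Rate ρ ≈ r_5/r_4 = 0.0005234/0.0006962 = 0.7518.
After j more steps, r_{5+j} ≈ 0.0005234·ρ^j; need ρ^j ≤ 1e-8/0.0005234 = 1.91058e-05.
j ≥ ln(1.91058e-05)/ln(0.7518) = -10.8655/-0.28528 = 38.087.
So 39 more iterations are needed.

39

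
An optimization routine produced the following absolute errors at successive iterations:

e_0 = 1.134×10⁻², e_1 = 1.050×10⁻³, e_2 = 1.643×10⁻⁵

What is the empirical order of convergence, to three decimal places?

p ≈ ln(e_2/e_1) / ln(e_1/e_0)
  = ln(1.643×10⁻⁵/1.050×10⁻³) / ln(1.050×10⁻³/1.134×10⁻²)
  = ln(0.0156476) / ln(0.0925926)
  = -4.157438 / -2.379546 ≈ 1.747156

1.747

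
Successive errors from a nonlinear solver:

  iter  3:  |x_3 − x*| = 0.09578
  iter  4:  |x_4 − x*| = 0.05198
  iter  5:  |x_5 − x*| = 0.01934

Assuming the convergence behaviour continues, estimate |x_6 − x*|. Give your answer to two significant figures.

3.9e-3

First estimate the order: p ≈ ln(|x_5 − x*|/|x_4 − x*|) / ln(|x_4 − x*|/|x_3 − x*|) = ln(0.01934/0.05198)/ln(0.05198/0.09578) = ln(0.372066)/ln(0.542702) ≈ 1.6176.
Then |x_6 − x*| ≈ |x_5 − x*|·(|x_5 − x*|/|x_4 − x*|)^p = 0.01934·(0.372066)^1.6176 = 0.01934·0.202039 ≈ 0.003907.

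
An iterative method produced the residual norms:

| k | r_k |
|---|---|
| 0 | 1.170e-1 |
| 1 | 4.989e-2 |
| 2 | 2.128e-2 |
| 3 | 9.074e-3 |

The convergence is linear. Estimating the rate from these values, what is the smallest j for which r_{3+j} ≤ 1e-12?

27

Rate ρ ≈ r_3/r_2 = 9.074e-3/2.128e-2 = 0.4264.
After j more steps, r_{3+j} ≈ 9.074e-3·ρ^j; need ρ^j ≤ 1e-12/9.074e-3 = 1.10205e-10.
j ≥ ln(1.10205e-10)/ln(0.4264) = -22.9287/-0.85238 = 26.900.
So 27 more iterations are needed.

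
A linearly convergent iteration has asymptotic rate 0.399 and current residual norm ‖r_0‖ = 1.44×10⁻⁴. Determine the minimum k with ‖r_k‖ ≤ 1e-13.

After k steps, ‖r_k‖ ≈ 1.44×10⁻⁴·0.399^k.
Need 0.399^k ≤ 1e-13/1.44×10⁻⁴ = 6.94444e-10.
k ≥ ln(6.94444e-10)/ln(0.399) = -21.0879/-0.91879 = 22.952.
Smallest integer k = 23.

23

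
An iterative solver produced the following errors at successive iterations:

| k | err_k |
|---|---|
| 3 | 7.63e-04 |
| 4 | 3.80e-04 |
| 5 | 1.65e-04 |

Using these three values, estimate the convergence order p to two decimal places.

p ≈ ln(err_5/err_4) / ln(err_4/err_3)
  = ln(1.65e-04/3.80e-04) / ln(3.80e-04/7.63e-04)
  = ln(0.434211) / ln(0.498034)
  = -0.83422 / -0.69709 ≈ 1.19672

1.20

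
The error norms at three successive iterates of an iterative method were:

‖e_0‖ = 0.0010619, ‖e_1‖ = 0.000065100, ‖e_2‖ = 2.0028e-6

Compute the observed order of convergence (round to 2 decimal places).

1.25

p ≈ ln(‖e_2‖/‖e_1‖) / ln(‖e_1‖/‖e_0‖)
  = ln(2.0028e-6/0.000065100) / ln(0.000065100/0.0010619)
  = ln(0.030765) / ln(0.0613052)
  = -3.48138 / -2.79189 ≈ 1.24696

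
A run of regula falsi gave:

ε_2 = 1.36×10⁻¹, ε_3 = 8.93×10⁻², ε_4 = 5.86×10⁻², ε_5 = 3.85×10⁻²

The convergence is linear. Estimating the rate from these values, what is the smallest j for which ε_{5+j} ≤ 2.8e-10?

Rate ρ ≈ ε_5/ε_4 = 3.85×10⁻²/5.86×10⁻² = 0.6570.
After j more steps, ε_{5+j} ≈ 3.85×10⁻²·ρ^j; need ρ^j ≤ 2.8e-10/3.85×10⁻² = 7.27273e-09.
j ≥ ln(7.27273e-09)/ln(0.6570) = -18.7391/-0.42007 = 44.609.
So 45 more iterations are needed.

45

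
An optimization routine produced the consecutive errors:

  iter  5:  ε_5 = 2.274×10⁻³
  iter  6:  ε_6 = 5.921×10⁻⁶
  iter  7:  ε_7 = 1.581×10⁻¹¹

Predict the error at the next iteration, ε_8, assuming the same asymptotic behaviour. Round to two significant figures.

First estimate the order: p ≈ ln(ε_7/ε_6) / ln(ε_6/ε_5) = ln(1.581×10⁻¹¹/5.921×10⁻⁶)/ln(5.921×10⁻⁶/2.274×10⁻³) = ln(2.67016e-06)/ln(0.00260378) ≈ 2.1566.
Then ε_8 ≈ ε_7·(ε_7/ε_6)^p = 1.581×10⁻¹¹·(2.67016e-06)^2.1566 = 1.581×10⁻¹¹·9.55587e-13 ≈ 1.511e-23.

1.5e-23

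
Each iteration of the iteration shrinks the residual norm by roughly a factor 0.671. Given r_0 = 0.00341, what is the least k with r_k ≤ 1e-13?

After k steps, r_k ≈ 0.00341·0.671^k.
Need 0.671^k ≤ 1e-13/0.00341 = 2.93255e-11.
k ≥ ln(2.93255e-11)/ln(0.671) = -24.2526/-0.39899 = 60.785.
Smallest integer k = 61.

61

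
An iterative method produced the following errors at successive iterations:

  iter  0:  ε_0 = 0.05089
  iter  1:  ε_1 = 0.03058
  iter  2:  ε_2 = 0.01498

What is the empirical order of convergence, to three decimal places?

p ≈ ln(ε_2/ε_1) / ln(ε_1/ε_0)
  = ln(0.01498/0.03058) / ln(0.03058/0.05089)
  = ln(0.489863) / ln(0.600904)
  = -0.713630 / -0.509320 ≈ 1.401143

1.401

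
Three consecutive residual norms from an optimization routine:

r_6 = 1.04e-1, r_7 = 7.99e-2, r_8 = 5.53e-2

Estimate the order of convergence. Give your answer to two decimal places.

1.40

p ≈ ln(r_8/r_7) / ln(r_7/r_6)
  = ln(5.53e-2/7.99e-2) / ln(7.99e-2/1.04e-1)
  = ln(0.692115) / ln(0.768269)
  = -0.36800 / -0.26362 ≈ 1.39595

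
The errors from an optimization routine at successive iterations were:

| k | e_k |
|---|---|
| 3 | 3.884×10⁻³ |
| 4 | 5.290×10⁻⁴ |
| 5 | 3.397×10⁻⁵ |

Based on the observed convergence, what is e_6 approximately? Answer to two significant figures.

First estimate the order: p ≈ ln(e_5/e_4) / ln(e_4/e_3) = ln(3.397×10⁻⁵/5.290×10⁻⁴)/ln(5.290×10⁻⁴/3.884×10⁻³) = ln(0.0642155)/ln(0.1362) ≈ 1.3771.
Then e_6 ≈ e_5·(e_5/e_4)^p = 3.397×10⁻⁵·(0.0642155)^1.3771 = 3.397×10⁻⁵·0.0228035 ≈ 7.746e-07.

7.7e-7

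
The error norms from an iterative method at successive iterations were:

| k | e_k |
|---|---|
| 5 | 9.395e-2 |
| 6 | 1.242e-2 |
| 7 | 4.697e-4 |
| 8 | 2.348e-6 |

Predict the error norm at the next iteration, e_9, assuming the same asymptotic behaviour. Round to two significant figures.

4.4e-10

First estimate the order: p ≈ ln(e_8/e_7) / ln(e_7/e_6) = ln(2.348e-6/4.697e-4)/ln(4.697e-4/1.242e-2) = ln(0.00499894)/ln(0.037818) ≈ 1.6179.
Then e_9 ≈ e_8·(e_8/e_7)^p = 2.348e-6·(0.00499894)^1.6179 = 2.348e-6·0.000189241 ≈ 4.443e-10.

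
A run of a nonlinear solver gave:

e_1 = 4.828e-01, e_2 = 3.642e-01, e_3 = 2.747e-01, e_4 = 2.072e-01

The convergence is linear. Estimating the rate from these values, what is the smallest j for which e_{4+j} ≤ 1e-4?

28

Rate ρ ≈ e_4/e_3 = 2.072e-01/2.747e-01 = 0.7543.
After j more steps, e_{4+j} ≈ 2.072e-01·ρ^j; need ρ^j ≤ 1e-4/2.072e-01 = 0.000482625.
j ≥ ln(0.000482625)/ln(0.7543) = -7.6363/-0.28197 = 27.082.
So 28 more iterations are needed.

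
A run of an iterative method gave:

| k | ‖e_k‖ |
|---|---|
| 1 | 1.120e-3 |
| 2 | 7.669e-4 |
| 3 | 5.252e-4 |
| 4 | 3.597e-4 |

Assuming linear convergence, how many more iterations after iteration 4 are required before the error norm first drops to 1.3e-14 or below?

Rate ρ ≈ ‖e_4‖/‖e_3‖ = 3.597e-4/5.252e-4 = 0.6849.
After j more steps, ‖e_{4+j}‖ ≈ 3.597e-4·ρ^j; need ρ^j ≤ 1.3e-14/3.597e-4 = 3.61412e-11.
j ≥ ln(3.61412e-11)/ln(0.6849) = -24.0436/-0.37848 = 63.527.
So 64 more iterations are needed.

64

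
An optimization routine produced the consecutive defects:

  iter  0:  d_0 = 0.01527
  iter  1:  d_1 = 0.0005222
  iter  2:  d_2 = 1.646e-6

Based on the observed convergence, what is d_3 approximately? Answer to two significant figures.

First estimate the order: p ≈ ln(d_2/d_1) / ln(d_1/d_0) = ln(1.646e-6/0.0005222)/ln(0.0005222/0.01527) = ln(0.00315205)/ln(0.0341978) ≈ 1.7063.
Then d_3 ≈ d_2·(d_2/d_1)^p = 1.646e-6·(0.00315205)^1.7063 = 1.646e-6·5.39324e-05 ≈ 8.877e-11.

8.9e-11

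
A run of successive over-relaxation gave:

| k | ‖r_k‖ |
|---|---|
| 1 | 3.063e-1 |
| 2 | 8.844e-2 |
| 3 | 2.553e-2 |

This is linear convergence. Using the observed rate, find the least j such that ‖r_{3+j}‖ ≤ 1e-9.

Rate ρ ≈ ‖r_3‖/‖r_2‖ = 2.553e-2/8.844e-2 = 0.2887.
After j more steps, ‖r_{3+j}‖ ≈ 2.553e-2·ρ^j; need ρ^j ≤ 1e-9/2.553e-2 = 3.91696e-08.
j ≥ ln(3.91696e-08)/ln(0.2887) = -17.0554/-1.24237 = 13.728.
So 14 more iterations are needed.

14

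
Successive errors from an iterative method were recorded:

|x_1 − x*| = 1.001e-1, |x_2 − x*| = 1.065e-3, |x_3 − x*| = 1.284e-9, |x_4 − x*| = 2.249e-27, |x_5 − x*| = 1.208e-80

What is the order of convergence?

Consecutive ratios: |x_5 − x*|/|x_4 − x*| = 1.208e-80/2.249e-27 = 5.37128e-54, |x_4 − x*|/|x_3 − x*| = 2.249e-27/1.284e-9 = 1.75156e-18.
p ≈ ln(5.37128e-54)/ln(1.75156e-18) = -122.6585/-40.8860 ≈ 3.00.
So the convergence is cubic (order 3).

3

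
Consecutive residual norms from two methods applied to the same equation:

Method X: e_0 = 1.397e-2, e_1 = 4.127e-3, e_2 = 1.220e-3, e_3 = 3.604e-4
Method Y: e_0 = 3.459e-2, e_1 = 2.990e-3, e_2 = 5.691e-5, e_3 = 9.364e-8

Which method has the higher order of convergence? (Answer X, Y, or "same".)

Y

Method X: p ≈ ln(3.604e-4/1.220e-3)/ln(1.220e-3/4.127e-3) ≈ 1.00.
Method Y: p ≈ ln(9.364e-8/5.691e-5)/ln(5.691e-5/2.990e-3) ≈ 1.62.
Method Y has the higher order (≈1.6 vs ≈1.0).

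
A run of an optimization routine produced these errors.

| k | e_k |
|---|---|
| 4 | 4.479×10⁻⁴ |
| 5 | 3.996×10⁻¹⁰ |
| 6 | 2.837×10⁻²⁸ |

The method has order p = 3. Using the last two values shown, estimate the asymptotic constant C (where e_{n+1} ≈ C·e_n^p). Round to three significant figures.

4.45

C ≈ e_6 / e_5^3
  = 2.837×10⁻²⁸ / (3.996×10⁻¹⁰)^3
  = 2.837×10⁻²⁸ / 6.38082e-29 ≈ 4.4461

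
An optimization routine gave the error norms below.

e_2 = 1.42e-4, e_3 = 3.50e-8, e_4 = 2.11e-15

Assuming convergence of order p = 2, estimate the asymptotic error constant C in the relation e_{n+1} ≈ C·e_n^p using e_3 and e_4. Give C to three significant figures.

C ≈ e_4 / e_3^2
  = 2.11e-15 / (3.50e-8)^2
  = 2.11e-15 / 1.225e-15 ≈ 1.7224

1.72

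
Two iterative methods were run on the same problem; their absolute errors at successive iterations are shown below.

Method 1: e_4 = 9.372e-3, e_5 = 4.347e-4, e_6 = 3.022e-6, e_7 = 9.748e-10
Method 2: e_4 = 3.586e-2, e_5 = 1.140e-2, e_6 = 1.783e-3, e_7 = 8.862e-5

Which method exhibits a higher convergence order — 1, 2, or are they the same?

same

Method 1: p ≈ ln(9.748e-10/3.022e-6)/ln(3.022e-6/4.347e-4) ≈ 1.62.
Method 2: p ≈ ln(8.862e-5/1.783e-3)/ln(1.783e-3/1.140e-2) ≈ 1.62.
Both orders ≈ 1.6 — effectively the same.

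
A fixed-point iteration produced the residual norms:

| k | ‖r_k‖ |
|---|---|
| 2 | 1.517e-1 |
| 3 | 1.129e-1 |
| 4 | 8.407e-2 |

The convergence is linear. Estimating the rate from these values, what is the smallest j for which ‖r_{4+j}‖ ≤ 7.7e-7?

40

Rate ρ ≈ ‖r_4‖/‖r_3‖ = 8.407e-2/1.129e-1 = 0.7446.
After j more steps, ‖r_{4+j}‖ ≈ 8.407e-2·ρ^j; need ρ^j ≤ 7.7e-7/8.407e-2 = 9.15903e-06.
j ≥ ln(9.15903e-06)/ln(0.7446) = -11.6008/-0.29491 = 39.337.
So 40 more iterations are needed.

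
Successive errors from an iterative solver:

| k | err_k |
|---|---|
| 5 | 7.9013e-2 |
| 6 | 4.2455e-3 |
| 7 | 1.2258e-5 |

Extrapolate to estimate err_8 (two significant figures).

First estimate the order: p ≈ ln(err_7/err_6) / ln(err_6/err_5) = ln(1.2258e-5/4.2455e-3)/ln(4.2455e-3/7.9013e-2) = ln(0.00288729)/ln(0.0537317) ≈ 2.0000.
Then err_8 ≈ err_7·(err_7/err_6)^p = 1.2258e-5·(0.00288729)^2.0000 = 1.2258e-5·8.33644e-06 ≈ 1.022e-10.

1.0e-10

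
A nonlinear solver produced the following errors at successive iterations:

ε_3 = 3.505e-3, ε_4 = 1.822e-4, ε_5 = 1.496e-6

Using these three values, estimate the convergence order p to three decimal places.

1.624

p ≈ ln(ε_5/ε_4) / ln(ε_4/ε_3)
  = ln(1.496e-6/1.822e-4) / ln(1.822e-4/3.505e-3)
  = ln(0.00821076) / ln(0.0519829)
  = -4.802310 / -2.956840 ≈ 1.624136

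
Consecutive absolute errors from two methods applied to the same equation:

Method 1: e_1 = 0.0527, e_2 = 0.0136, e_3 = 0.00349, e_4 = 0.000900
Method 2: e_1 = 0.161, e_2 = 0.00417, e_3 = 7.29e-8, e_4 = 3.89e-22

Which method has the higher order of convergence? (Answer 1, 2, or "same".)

2

Method 1: p ≈ ln(0.000900/0.00349)/ln(0.00349/0.0136) ≈ 1.00.
Method 2: p ≈ ln(3.89e-22/7.29e-8)/ln(7.29e-8/0.00417) ≈ 3.00.
Method 2 has the higher order (≈3.0 vs ≈1.0).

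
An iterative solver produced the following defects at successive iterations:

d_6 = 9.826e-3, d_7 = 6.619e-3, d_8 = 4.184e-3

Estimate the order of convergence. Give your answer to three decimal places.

p ≈ ln(d_8/d_7) / ln(d_7/d_6)
  = ln(4.184e-3/6.619e-3) / ln(6.619e-3/9.826e-3)
  = ln(0.63212) / ln(0.673621)
  = -0.458676 / -0.395088 ≈ 1.160946

1.161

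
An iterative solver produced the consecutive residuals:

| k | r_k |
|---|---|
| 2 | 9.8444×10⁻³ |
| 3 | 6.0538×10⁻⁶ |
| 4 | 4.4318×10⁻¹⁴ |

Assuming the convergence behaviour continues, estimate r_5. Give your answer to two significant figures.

1.1e-34

First estimate the order: p ≈ ln(r_4/r_3) / ln(r_3/r_2) = ln(4.4318×10⁻¹⁴/6.0538×10⁻⁶)/ln(6.0538×10⁻⁶/9.8444×10⁻³) = ln(7.32069e-09)/ln(0.000614949) ≈ 2.5335.
Then r_5 ≈ r_4·(r_4/r_3)^p = 4.4318×10⁻¹⁴·(7.32069e-09)^2.5335 = 4.4318×10⁻¹⁴·2.44818e-21 ≈ 1.085e-34.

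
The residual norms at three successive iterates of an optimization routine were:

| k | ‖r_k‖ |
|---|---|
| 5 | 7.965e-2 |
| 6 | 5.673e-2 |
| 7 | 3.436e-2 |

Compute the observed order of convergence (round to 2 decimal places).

p ≈ ln(‖r_7‖/‖r_6‖) / ln(‖r_6‖/‖r_5‖)
  = ln(3.436e-2/5.673e-2) / ln(5.673e-2/7.965e-2)
  = ln(0.605676) / ln(0.712241)
  = -0.50141 / -0.33934 ≈ 1.47760

1.48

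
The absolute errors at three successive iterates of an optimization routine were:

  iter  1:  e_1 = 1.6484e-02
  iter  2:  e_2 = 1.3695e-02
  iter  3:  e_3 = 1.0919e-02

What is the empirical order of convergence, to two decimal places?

1.22

p ≈ ln(e_3/e_2) / ln(e_2/e_1)
  = ln(1.0919e-02/1.3695e-02) / ln(1.3695e-02/1.6484e-02)
  = ln(0.797298) / ln(0.830806)
  = -0.22653 / -0.18536 ≈ 1.22211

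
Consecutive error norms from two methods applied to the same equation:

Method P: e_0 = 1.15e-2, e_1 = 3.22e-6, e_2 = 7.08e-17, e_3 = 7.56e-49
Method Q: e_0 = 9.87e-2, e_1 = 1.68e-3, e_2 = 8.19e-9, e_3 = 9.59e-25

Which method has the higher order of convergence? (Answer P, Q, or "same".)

same

Method P: p ≈ ln(7.56e-49/7.08e-17)/ln(7.08e-17/3.22e-6) ≈ 3.00.
Method Q: p ≈ ln(9.59e-25/8.19e-9)/ln(8.19e-9/1.68e-3) ≈ 3.00.
Both orders ≈ 3.0 — effectively the same.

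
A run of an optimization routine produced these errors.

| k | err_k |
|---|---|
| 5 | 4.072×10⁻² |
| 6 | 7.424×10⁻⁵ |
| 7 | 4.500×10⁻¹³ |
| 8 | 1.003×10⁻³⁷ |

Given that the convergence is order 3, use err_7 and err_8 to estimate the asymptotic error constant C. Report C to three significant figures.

C ≈ err_8 / err_7^3
  = 1.003×10⁻³⁷ / (4.500×10⁻¹³)^3
  = 1.003×10⁻³⁷ / 9.1125e-38 ≈ 1.1007

1.10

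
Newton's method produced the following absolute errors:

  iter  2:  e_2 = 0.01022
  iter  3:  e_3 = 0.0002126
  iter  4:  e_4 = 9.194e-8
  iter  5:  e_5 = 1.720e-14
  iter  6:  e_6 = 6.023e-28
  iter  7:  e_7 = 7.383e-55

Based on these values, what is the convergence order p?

2

Consecutive ratios: e_7/e_6 = 7.383e-55/6.023e-28 = 1.2258e-27, e_6/e_5 = 6.023e-28/1.720e-14 = 3.50174e-14.
p ≈ ln(1.2258e-27)/ln(3.50174e-14) = -61.9662/-30.9829 ≈ 2.00.
So the convergence is quadratic (order 2).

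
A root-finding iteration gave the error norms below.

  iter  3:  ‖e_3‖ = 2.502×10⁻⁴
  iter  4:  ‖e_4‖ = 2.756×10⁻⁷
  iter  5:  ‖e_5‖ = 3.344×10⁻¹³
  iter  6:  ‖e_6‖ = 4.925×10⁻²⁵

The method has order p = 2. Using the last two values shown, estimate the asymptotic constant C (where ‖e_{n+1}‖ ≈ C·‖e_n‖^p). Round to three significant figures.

C ≈ ‖e_6‖ / ‖e_5‖^2
  = 4.925×10⁻²⁵ / (3.344×10⁻¹³)^2
  = 4.925×10⁻²⁵ / 1.11823e-25 ≈ 4.4043

4.40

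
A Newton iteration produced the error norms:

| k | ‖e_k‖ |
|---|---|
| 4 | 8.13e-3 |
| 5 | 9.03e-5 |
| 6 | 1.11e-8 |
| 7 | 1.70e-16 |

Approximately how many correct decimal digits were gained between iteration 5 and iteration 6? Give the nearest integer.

Digits gained ≈ log₁₀(‖e_5‖/‖e_6‖) = log₁₀(9.03e-5/1.11e-8) = log₁₀(8135.14) ≈ 3.910.

4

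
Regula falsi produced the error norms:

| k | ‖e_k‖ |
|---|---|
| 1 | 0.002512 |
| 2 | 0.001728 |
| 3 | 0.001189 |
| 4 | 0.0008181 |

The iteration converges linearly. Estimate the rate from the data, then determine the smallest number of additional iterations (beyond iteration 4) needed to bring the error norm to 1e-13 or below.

62

Rate ρ ≈ ‖e_4‖/‖e_3‖ = 0.0008181/0.001189 = 0.6881.
After j more steps, ‖e_{4+j}‖ ≈ 0.0008181·ρ^j; need ρ^j ≤ 1e-13/0.0008181 = 1.22234e-10.
j ≥ ln(1.22234e-10)/ln(0.6881) = -22.8251/-0.37382 = 61.059.
So 62 more iterations are needed.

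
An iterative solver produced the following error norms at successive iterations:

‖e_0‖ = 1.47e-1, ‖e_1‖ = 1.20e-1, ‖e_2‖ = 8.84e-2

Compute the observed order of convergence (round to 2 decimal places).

p ≈ ln(‖e_2‖/‖e_1‖) / ln(‖e_1‖/‖e_0‖)
  = ln(8.84e-2/1.20e-1) / ln(1.20e-1/1.47e-1)
  = ln(0.736667) / ln(0.816327)
  = -0.30562 / -0.20294 ≈ 1.50596

1.51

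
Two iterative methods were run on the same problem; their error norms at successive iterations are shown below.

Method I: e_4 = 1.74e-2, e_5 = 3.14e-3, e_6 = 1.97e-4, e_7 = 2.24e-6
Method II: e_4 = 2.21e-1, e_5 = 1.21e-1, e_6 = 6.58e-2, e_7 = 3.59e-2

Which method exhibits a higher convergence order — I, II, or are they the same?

Method I: p ≈ ln(2.24e-6/1.97e-4)/ln(1.97e-4/3.14e-3) ≈ 1.62.
Method II: p ≈ ln(3.59e-2/6.58e-2)/ln(6.58e-2/1.21e-1) ≈ 0.99.
Method I has the higher order (≈1.6 vs ≈1.0).

I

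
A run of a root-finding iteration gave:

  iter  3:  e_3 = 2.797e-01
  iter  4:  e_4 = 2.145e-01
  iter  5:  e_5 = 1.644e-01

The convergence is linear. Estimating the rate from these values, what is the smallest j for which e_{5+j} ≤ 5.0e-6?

Rate ρ ≈ e_5/e_4 = 1.644e-01/2.145e-01 = 0.7664.
After j more steps, e_{5+j} ≈ 1.644e-01·ρ^j; need ρ^j ≤ 5.0e-6/1.644e-01 = 3.04136e-05.
j ≥ ln(3.04136e-05)/ln(0.7664) = -10.4006/-0.26605 = 39.093.
So 40 more iterations are needed.

40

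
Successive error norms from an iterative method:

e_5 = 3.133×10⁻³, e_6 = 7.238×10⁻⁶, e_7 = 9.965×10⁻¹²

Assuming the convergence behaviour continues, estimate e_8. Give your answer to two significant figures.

9.3e-25

First estimate the order: p ≈ ln(e_7/e_6) / ln(e_6/e_5) = ln(9.965×10⁻¹²/7.238×10⁻⁶)/ln(7.238×10⁻⁶/3.133×10⁻³) = ln(1.37676e-06)/ln(0.00231025) ≈ 2.2232.
Then e_8 ≈ e_7·(e_7/e_6)^p = 9.965×10⁻¹²·(1.37676e-06)^2.2232 = 9.965×10⁻¹²·9.32201e-14 ≈ 9.289e-25.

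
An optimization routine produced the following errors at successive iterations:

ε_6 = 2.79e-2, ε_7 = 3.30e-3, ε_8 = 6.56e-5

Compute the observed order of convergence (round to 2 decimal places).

1.84

p ≈ ln(ε_8/ε_7) / ln(ε_7/ε_6)
  = ln(6.56e-5/3.30e-3) / ln(3.30e-3/2.79e-2)
  = ln(0.0198788) / ln(0.11828)
  = -3.91810 / -2.13470 ≈ 1.83543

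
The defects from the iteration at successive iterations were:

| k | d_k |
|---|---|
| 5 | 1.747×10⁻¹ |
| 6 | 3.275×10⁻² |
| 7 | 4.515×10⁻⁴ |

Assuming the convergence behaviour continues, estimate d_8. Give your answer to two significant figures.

First estimate the order: p ≈ ln(d_7/d_6) / ln(d_6/d_5) = ln(4.515×10⁻⁴/3.275×10⁻²)/ln(3.275×10⁻²/1.747×10⁻¹) = ln(0.0137863)/ln(0.187464) ≈ 2.5589.
Then d_8 ≈ d_7·(d_7/d_6)^p = 4.515×10⁻⁴·(0.0137863)^2.5589 = 4.515×10⁻⁴·1.73393e-05 ≈ 7.829e-09.

7.8e-9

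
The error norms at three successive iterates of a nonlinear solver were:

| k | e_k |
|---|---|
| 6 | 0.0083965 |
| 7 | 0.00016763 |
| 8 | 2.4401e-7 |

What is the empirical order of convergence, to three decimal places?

1.669

p ≈ ln(e_8/e_7) / ln(e_7/e_6)
  = ln(2.4401e-7/0.00016763) / ln(0.00016763/0.0083965)
  = ln(0.00145565) / ln(0.0199643)
  = -6.532303 / -3.913810 ≈ 1.669039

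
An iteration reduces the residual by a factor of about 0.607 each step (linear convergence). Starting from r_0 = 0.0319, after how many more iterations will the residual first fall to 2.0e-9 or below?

After k steps, r_k ≈ 0.0319·0.607^k.
Need 0.607^k ≤ 2.0e-9/0.0319 = 6.26959e-08.
k ≥ ln(6.26959e-08)/ln(0.607) = -16.5850/-0.49923 = 33.221.
Smallest integer k = 34.

34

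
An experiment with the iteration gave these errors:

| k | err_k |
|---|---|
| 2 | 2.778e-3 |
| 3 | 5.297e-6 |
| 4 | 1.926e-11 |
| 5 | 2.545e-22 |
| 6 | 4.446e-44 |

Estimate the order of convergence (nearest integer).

Consecutive ratios: err_6/err_5 = 4.446e-44/2.545e-22 = 1.74695e-22, err_5/err_4 = 2.545e-22/1.926e-11 = 1.32139e-11.
p ≈ ln(1.74695e-22)/ln(1.32139e-11) = -50.0990/-25.0498 ≈ 2.00.
So the convergence is quadratic (order 2).

2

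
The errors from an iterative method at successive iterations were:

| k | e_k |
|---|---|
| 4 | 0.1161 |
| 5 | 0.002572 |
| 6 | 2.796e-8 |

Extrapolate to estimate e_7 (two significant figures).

3.6e-23

First estimate the order: p ≈ ln(e_6/e_5) / ln(e_5/e_4) = ln(2.796e-8/0.002572)/ln(0.002572/0.1161) = ln(1.08709e-05)/ln(0.0221533) ≈ 3.0000.
Then e_7 ≈ e_6·(e_6/e_5)^p = 2.796e-8·(1.08709e-05)^3.0000 = 2.796e-8·1.28468e-15 ≈ 3.592e-23.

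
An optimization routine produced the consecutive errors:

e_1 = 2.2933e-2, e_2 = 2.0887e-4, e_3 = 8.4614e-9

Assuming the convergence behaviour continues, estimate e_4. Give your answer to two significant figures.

First estimate the order: p ≈ ln(e_3/e_2) / ln(e_2/e_1) = ln(8.4614e-9/2.0887e-4)/ln(2.0887e-4/2.2933e-2) = ln(4.05104e-05)/ln(0.00910784) ≈ 2.1525.
Then e_4 ≈ e_3·(e_3/e_2)^p = 8.4614e-9·(4.05104e-05)^2.1525 = 8.4614e-9·3.50984e-10 ≈ 2.97e-18.

3.0e-18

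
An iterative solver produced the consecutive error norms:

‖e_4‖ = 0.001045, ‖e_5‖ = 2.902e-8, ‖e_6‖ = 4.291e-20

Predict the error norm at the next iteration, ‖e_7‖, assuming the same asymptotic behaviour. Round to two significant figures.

8.3e-51

First estimate the order: p ≈ ln(‖e_6‖/‖e_5‖) / ln(‖e_5‖/‖e_4‖) = ln(4.291e-20/2.902e-8)/ln(2.902e-8/0.001045) = ln(1.47864e-12)/ln(2.77703e-05) ≈ 2.5964.
Then ‖e_7‖ ≈ ‖e_6‖·(‖e_6‖/‖e_5‖)^p = 4.291e-20·(1.47864e-12)^2.5964 = 4.291e-20·1.92411e-31 ≈ 8.256e-51.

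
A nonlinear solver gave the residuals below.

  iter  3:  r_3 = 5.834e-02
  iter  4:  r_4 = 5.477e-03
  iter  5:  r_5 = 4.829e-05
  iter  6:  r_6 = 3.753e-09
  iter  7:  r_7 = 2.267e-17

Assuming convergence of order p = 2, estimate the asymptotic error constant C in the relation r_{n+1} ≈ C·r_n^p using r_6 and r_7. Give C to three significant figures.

C ≈ r_7 / r_6^2
  = 2.267e-17 / (3.753e-09)^2
  = 2.267e-17 / 1.4085e-17 ≈ 1.6095

1.61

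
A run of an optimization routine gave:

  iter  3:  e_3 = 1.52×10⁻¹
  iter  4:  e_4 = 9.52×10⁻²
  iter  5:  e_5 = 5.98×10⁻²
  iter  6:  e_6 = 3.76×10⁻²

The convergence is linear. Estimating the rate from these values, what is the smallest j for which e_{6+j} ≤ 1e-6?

Rate ρ ≈ e_6/e_5 = 3.76×10⁻²/5.98×10⁻² = 0.6288.
After j more steps, e_{6+j} ≈ 3.76×10⁻²·ρ^j; need ρ^j ≤ 1e-6/3.76×10⁻² = 2.65957e-05.
j ≥ ln(2.65957e-05)/ln(0.6288) = -10.5348/-0.46394 = 22.707.
So 23 more iterations are needed.

23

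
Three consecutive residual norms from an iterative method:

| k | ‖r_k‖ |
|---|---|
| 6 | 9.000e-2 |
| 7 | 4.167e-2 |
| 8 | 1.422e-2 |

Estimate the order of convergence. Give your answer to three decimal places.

1.396

p ≈ ln(‖r_8‖/‖r_7‖) / ln(‖r_7‖/‖r_6‖)
  = ln(1.422e-2/4.167e-2) / ln(4.167e-2/9.000e-2)
  = ln(0.341253) / ln(0.463)
  = -1.075131 / -0.770028 ≈ 1.396223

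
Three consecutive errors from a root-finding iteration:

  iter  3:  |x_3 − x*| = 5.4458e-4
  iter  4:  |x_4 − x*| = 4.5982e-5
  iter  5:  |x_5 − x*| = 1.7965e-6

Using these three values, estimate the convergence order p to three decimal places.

p ≈ ln(|x_5 − x*|/|x_4 − x*|) / ln(|x_4 − x*|/|x_3 − x*|)
  = ln(1.7965e-6/4.5982e-5) / ln(4.5982e-5/5.4458e-4)
  = ln(0.0390696) / ln(0.0844357)
  = -3.242411 / -2.471765 ≈ 1.311780

1.312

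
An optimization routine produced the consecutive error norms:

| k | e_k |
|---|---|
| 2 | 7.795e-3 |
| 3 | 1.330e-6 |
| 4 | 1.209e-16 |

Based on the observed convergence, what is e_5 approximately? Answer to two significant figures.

2.1e-43

First estimate the order: p ≈ ln(e_4/e_3) / ln(e_3/e_2) = ln(1.209e-16/1.330e-6)/ln(1.330e-6/7.795e-3) = ln(9.09023e-11)/ln(0.000170622) ≈ 2.6649.
Then e_5 ≈ e_4·(e_4/e_3)^p = 1.209e-16·(9.09023e-11)^2.6649 = 1.209e-16·1.74023e-27 ≈ 2.104e-43.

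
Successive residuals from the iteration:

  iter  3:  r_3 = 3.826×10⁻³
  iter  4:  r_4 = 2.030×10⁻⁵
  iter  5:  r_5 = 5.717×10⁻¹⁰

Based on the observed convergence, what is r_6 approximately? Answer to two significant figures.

4.5e-19

First estimate the order: p ≈ ln(r_5/r_4) / ln(r_4/r_3) = ln(5.717×10⁻¹⁰/2.030×10⁻⁵)/ln(2.030×10⁻⁵/3.826×10⁻³) = ln(2.81626e-05)/ln(0.0053058) ≈ 1.9999.
Then r_6 ≈ r_5·(r_5/r_4)^p = 5.717×10⁻¹⁰·(2.81626e-05)^1.9999 = 5.717×10⁻¹⁰·7.93963e-10 ≈ 4.539e-19.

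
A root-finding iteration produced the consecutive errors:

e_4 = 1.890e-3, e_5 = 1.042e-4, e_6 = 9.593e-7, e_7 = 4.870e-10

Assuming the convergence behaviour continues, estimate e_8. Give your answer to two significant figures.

First estimate the order: p ≈ ln(e_7/e_6) / ln(e_6/e_5) = ln(4.870e-10/9.593e-7)/ln(9.593e-7/1.042e-4) = ln(0.000507662)/ln(0.00920633) ≈ 1.6182.
Then e_8 ≈ e_7·(e_7/e_6)^p = 4.870e-10·(0.000507662)^1.6182 = 4.870e-10·4.66617e-06 ≈ 2.272e-15.

2.3e-15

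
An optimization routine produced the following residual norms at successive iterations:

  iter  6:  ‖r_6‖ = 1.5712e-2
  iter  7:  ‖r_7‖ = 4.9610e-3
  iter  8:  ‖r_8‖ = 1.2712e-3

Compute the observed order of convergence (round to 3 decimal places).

p ≈ ln(‖r_8‖/‖r_7‖) / ln(‖r_7‖/‖r_6‖)
  = ln(1.2712e-3/4.9610e-3) / ln(4.9610e-3/1.5712e-2)
  = ln(0.256239) / ln(0.315746)
  = -1.361645 / -1.152817 ≈ 1.181146

1.181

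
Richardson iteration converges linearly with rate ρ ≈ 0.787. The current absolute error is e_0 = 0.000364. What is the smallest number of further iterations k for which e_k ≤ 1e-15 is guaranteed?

After k steps, e_k ≈ 0.000364·0.787^k.
Need 0.787^k ≤ 1e-15/0.000364 = 2.74725e-12.
k ≥ ln(2.74725e-12)/ln(0.787) = -26.6204/-0.23953 = 111.136.
Smallest integer k = 112.

112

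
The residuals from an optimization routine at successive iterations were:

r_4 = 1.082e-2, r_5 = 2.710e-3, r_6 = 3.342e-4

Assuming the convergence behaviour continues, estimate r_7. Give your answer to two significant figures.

1.4e-5

First estimate the order: p ≈ ln(r_6/r_5) / ln(r_5/r_4) = ln(3.342e-4/2.710e-3)/ln(2.710e-3/1.082e-2) = ln(0.123321)/ln(0.250462) ≈ 1.5118.
Then r_7 ≈ r_6·(r_6/r_5)^p = 3.342e-4·(0.123321)^1.5118 = 3.342e-4·0.0422503 ≈ 1.412e-05.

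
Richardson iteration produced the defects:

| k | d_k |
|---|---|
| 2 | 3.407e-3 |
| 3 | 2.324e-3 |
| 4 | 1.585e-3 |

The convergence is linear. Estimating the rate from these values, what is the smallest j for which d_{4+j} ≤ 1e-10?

Rate ρ ≈ d_4/d_3 = 1.585e-3/2.324e-3 = 0.6820.
After j more steps, d_{4+j} ≈ 1.585e-3·ρ^j; need ρ^j ≤ 1e-10/1.585e-3 = 6.30915e-08.
j ≥ ln(6.30915e-08)/ln(0.6820) = -16.5787/-0.38273 = 43.317.
So 44 more iterations are needed.

44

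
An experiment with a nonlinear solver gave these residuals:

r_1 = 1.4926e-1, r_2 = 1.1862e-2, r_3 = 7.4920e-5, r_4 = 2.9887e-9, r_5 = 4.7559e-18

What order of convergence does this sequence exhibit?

Consecutive ratios: r_5/r_4 = 4.7559e-18/2.9887e-9 = 1.59129e-09, r_4/r_3 = 2.9887e-9/7.4920e-5 = 3.98919e-05.
p ≈ ln(1.59129e-09)/ln(3.98919e-05) = -20.2587/-10.1293 ≈ 2.00.
So the convergence is quadratic (order 2).

2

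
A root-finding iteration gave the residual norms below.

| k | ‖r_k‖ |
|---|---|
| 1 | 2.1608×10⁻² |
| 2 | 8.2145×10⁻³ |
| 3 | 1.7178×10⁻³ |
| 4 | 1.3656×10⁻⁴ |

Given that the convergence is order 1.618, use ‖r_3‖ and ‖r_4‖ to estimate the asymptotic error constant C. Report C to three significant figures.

C ≈ ‖r_4‖ / ‖r_3‖^1.618
  = 1.3656×10⁻⁴ / (1.7178×10⁻³)^1.618
  = 1.3656×10⁻⁴ / 3.35881e-05 ≈ 4.0657

4.07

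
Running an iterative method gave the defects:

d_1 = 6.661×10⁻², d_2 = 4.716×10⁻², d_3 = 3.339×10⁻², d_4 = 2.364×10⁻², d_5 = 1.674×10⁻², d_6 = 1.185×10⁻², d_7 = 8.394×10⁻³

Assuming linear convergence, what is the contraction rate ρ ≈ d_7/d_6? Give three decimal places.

0.708

ρ ≈ d_7/d_6 = 8.394×10⁻³/1.185×10⁻² = 0.70835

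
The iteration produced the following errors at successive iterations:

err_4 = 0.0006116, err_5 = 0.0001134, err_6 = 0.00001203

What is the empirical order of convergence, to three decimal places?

1.331

p ≈ ln(err_6/err_5) / ln(err_5/err_4)
  = ln(0.00001203/0.0001134) / ln(0.0001134/0.0006116)
  = ln(0.106085) / ln(0.185415)
  = -2.243515 / -1.685159 ≈ 1.331337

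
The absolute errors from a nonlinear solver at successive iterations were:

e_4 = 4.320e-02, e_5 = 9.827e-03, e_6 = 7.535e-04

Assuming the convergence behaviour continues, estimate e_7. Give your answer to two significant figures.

First estimate the order: p ≈ ln(e_6/e_5) / ln(e_5/e_4) = ln(7.535e-04/9.827e-03)/ln(9.827e-03/4.320e-02) = ln(0.0766765)/ln(0.227477) ≈ 1.7344.
Then e_7 ≈ e_6·(e_6/e_5)^p = 7.535e-04·(0.0766765)^1.7344 = 7.535e-04·0.0116294 ≈ 8.763e-06.

8.8e-6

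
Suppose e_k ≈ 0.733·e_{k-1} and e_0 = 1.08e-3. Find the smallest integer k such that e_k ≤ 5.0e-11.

After k steps, e_k ≈ 1.08e-3·0.733^k.
Need 0.733^k ≤ 5.0e-11/1.08e-3 = 4.62963e-08.
k ≥ ln(4.62963e-08)/ln(0.733) = -16.8882/-0.31061 = 54.371.
Smallest integer k = 55.

55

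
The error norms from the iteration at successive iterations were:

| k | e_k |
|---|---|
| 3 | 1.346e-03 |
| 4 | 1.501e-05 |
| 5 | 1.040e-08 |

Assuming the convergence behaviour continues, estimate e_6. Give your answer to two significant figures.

8.0e-14

First estimate the order: p ≈ ln(e_5/e_4) / ln(e_4/e_3) = ln(1.040e-08/1.501e-05)/ln(1.501e-05/1.346e-03) = ln(0.000692871)/ln(0.0111516) ≈ 1.6180.
Then e_6 ≈ e_5·(e_5/e_4)^p = 1.040e-08·(0.000692871)^1.6180 = 1.040e-08·7.72993e-06 ≈ 8.039e-14.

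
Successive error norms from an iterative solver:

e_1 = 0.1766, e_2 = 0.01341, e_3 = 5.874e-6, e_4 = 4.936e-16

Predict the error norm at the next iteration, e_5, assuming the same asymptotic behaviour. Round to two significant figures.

First estimate the order: p ≈ ln(e_4/e_3) / ln(e_3/e_2) = ln(4.936e-16/5.874e-6)/ln(5.874e-6/0.01341) = ln(8.40313e-11)/ln(0.000438031) ≈ 3.0000.
Then e_5 ≈ e_4·(e_4/e_3)^p = 4.936e-16·(8.40313e-11)^3.0000 = 4.936e-16·5.93367e-31 ≈ 2.929e-46.

2.9e-46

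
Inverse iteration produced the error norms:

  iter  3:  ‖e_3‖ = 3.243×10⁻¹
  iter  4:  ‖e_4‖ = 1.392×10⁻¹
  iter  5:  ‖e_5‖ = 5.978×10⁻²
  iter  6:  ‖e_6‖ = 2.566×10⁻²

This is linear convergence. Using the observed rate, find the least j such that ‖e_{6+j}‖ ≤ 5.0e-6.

Rate ρ ≈ ‖e_6‖/‖e_5‖ = 2.566×10⁻²/5.978×10⁻² = 0.4292.
After j more steps, ‖e_{6+j}‖ ≈ 2.566×10⁻²·ρ^j; need ρ^j ≤ 5.0e-6/2.566×10⁻² = 0.000194856.
j ≥ ln(0.000194856)/ln(0.4292) = -8.5432/-0.84583 = 10.100.
So 11 more iterations are needed.

11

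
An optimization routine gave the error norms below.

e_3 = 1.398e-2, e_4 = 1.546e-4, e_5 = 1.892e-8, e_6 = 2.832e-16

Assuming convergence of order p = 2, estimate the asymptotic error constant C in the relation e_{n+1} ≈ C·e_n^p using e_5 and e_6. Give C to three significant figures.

C ≈ e_6 / e_5^2
  = 2.832e-16 / (1.892e-8)^2
  = 2.832e-16 / 3.57966e-16 ≈ 0.79114

0.791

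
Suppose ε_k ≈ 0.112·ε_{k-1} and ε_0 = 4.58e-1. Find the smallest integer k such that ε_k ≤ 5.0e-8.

8

After k steps, ε_k ≈ 4.58e-1·0.112^k.
Need 0.112^k ≤ 5.0e-8/4.58e-1 = 1.0917e-07.
k ≥ ln(1.0917e-07)/ln(0.112) = -16.0304/-2.18926 = 7.322.
Smallest integer k = 8.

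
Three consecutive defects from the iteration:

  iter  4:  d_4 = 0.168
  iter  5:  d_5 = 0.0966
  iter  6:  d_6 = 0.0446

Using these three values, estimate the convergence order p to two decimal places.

p ≈ ln(d_6/d_5) / ln(d_5/d_4)
  = ln(0.0446/0.0966) / ln(0.0966/0.168)
  = ln(0.461698) / ln(0.575)
  = -0.77284 / -0.55339 ≈ 1.39656

1.40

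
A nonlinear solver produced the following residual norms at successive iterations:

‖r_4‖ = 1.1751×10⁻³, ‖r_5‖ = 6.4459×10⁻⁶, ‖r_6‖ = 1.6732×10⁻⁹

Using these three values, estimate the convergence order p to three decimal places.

p ≈ ln(‖r_6‖/‖r_5‖) / ln(‖r_5‖/‖r_4‖)
  = ln(1.6732×10⁻⁹/6.4459×10⁻⁶) / ln(6.4459×10⁻⁶/1.1751×10⁻³)
  = ln(0.000259576) / ln(0.00548541)
  = -8.256461 / -5.205663 ≈ 1.586054

1.586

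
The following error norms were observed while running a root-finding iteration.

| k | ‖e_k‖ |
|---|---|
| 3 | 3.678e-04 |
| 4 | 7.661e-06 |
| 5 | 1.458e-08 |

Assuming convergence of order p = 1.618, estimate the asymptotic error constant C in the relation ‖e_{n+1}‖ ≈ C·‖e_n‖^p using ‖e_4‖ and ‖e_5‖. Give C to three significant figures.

C ≈ ‖e_5‖ / ‖e_4‖^1.618
  = 1.458e-08 / (7.661e-06)^1.618
  = 1.458e-08 / 5.2817e-09 ≈ 2.7605

2.76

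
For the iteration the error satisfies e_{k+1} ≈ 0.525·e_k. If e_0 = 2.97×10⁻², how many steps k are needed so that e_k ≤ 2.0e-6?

15

After k steps, e_k ≈ 2.97×10⁻²·0.525^k.
Need 0.525^k ≤ 2.0e-6/2.97×10⁻² = 6.73401e-05.
k ≥ ln(6.73401e-05)/ln(0.525) = -9.6058/-0.64436 = 14.908.
Smallest integer k = 15.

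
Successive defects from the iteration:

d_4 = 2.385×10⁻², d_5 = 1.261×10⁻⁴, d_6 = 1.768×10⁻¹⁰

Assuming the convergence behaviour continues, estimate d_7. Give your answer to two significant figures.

1.6e-25

First estimate the order: p ≈ ln(d_6/d_5) / ln(d_5/d_4) = ln(1.768×10⁻¹⁰/1.261×10⁻⁴)/ln(1.261×10⁻⁴/2.385×10⁻²) = ln(1.40206e-06)/ln(0.00528721) ≈ 2.5708.
Then d_7 ≈ d_6·(d_6/d_5)^p = 1.768×10⁻¹⁰·(1.40206e-06)^2.5708 = 1.768×10⁻¹⁰·8.96412e-16 ≈ 1.585e-25.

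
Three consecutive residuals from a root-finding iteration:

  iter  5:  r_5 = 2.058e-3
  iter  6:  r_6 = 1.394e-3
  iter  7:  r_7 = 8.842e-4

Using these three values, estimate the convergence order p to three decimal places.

p ≈ ln(r_7/r_6) / ln(r_6/r_5)
  = ln(8.842e-4/1.394e-3) / ln(1.394e-3/2.058e-3)
  = ln(0.63429) / ln(0.677357)
  = -0.455249 / -0.389557 ≈ 1.168633

1.169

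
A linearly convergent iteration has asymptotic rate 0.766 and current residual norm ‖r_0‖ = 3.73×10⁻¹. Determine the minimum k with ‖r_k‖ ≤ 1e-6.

After k steps, ‖r_k‖ ≈ 3.73×10⁻¹·0.766^k.
Need 0.766^k ≤ 1e-6/3.73×10⁻¹ = 2.68097e-06.
k ≥ ln(2.68097e-06)/ln(0.766) = -12.8293/-0.26657 = 48.127.
Smallest integer k = 49.

49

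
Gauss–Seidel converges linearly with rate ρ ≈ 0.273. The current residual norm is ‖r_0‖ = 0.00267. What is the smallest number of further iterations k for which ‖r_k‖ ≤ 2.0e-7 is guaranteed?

After k steps, ‖r_k‖ ≈ 0.00267·0.273^k.
Need 0.273^k ≤ 2.0e-7/0.00267 = 7.49064e-05.
k ≥ ln(7.49064e-05)/ln(0.273) = -9.4993/-1.29828 = 7.317.
Smallest integer k = 8.

8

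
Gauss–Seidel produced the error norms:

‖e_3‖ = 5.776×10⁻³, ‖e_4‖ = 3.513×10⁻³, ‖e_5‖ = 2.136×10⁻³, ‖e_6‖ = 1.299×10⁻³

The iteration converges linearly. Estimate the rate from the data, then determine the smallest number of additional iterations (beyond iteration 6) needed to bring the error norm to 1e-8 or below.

24

Rate ρ ≈ ‖e_6‖/‖e_5‖ = 1.299×10⁻³/2.136×10⁻³ = 0.6081.
After j more steps, ‖e_{6+j}‖ ≈ 1.299×10⁻³·ρ^j; need ρ^j ≤ 1e-8/1.299×10⁻³ = 7.69823e-06.
j ≥ ln(7.69823e-06)/ln(0.6081) = -11.7745/-0.49742 = 23.671.
So 24 more iterations are needed.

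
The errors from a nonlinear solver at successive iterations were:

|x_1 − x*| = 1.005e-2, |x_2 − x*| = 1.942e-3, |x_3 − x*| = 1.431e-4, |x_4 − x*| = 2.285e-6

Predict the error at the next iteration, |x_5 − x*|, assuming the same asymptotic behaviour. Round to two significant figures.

3.2e-9

First estimate the order: p ≈ ln(|x_4 − x*|/|x_3 − x*|) / ln(|x_3 − x*|/|x_2 − x*|) = ln(2.285e-6/1.431e-4)/ln(1.431e-4/1.942e-3) = ln(0.0159679)/ln(0.0736869) ≈ 1.5864.
Then |x_5 − x*| ≈ |x_4 − x*|·(|x_4 − x*|/|x_3 − x*|)^p = 2.285e-6·(0.0159679)^1.5864 = 2.285e-6·0.00141134 ≈ 3.225e-09.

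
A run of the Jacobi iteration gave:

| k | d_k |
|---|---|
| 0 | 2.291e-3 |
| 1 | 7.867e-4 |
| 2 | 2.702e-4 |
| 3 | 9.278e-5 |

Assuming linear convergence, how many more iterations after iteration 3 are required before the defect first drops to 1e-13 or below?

20

Rate ρ ≈ d_3/d_2 = 9.278e-5/2.702e-4 = 0.3434.
After j more steps, d_{3+j} ≈ 9.278e-5·ρ^j; need ρ^j ≤ 1e-13/9.278e-5 = 1.07782e-09.
j ≥ ln(1.07782e-09)/ln(0.3434) = -20.6483/-1.06886 = 19.318.
So 20 more iterations are needed.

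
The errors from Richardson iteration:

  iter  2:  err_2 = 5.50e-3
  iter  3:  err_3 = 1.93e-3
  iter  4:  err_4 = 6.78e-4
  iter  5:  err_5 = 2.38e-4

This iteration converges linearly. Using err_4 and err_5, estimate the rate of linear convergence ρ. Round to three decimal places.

0.351

ρ ≈ err_5/err_4 = 2.38e-4/6.78e-4 = 0.35103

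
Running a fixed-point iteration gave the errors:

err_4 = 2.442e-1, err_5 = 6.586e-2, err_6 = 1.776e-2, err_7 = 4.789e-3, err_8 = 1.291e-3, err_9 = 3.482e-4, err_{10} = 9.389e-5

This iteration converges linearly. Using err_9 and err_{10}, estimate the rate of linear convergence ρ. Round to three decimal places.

0.270

ρ ≈ err_{10}/err_9 = 9.389e-5/3.482e-4 = 0.26964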